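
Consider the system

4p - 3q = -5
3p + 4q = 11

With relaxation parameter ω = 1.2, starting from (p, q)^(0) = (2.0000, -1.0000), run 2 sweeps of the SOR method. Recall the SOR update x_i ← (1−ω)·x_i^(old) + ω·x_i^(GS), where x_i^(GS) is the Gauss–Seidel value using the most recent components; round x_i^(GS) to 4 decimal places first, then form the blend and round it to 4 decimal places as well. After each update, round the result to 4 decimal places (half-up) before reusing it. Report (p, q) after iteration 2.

(4.4780, -1.9342)

Iteration 1:
  p: GS value = (-5 - (-3)·-1.0000) / (4) = -2.0000;  p ← (1−ω)·2.0000 + ω·-2.0000 = -2.8000
  q: GS value = (11 - (3)·-2.8000) / (4) = 4.8500;  q ← (1−ω)·-1.0000 + ω·4.8500 = 6.0200
Iteration 2:
  p: GS value = (-5 - (-3)·6.0200) / (4) = 3.2650;  p ← (1−ω)·-2.8000 + ω·3.2650 = 4.4780
  q: GS value = (11 - (3)·4.4780) / (4) = -0.6085;  q ← (1−ω)·6.0200 + ω·-0.6085 = -1.9342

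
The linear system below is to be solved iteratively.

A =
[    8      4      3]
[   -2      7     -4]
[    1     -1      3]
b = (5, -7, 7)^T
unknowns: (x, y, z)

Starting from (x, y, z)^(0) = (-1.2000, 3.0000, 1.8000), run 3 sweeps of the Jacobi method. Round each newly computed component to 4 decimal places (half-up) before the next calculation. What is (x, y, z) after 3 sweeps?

(-0.7497, 0.3922, 2.7694)

Iteration 1:
  x = (5 - (4)·3.0000 - (3)·1.8000) / (8) = -1.5500
  y = (-7 - (-2)·-1.2000 - (-4)·1.8000) / (7) = -0.3143
  z = (7 - (1)·-1.2000 - (-1)·3.0000) / (3) = 3.7333
Iteration 2:
  x = (5 - (4)·-0.3143 - (3)·3.7333) / (8) = -0.6178
  y = (-7 - (-2)·-1.5500 - (-4)·3.7333) / (7) = 0.6905
  z = (7 - (1)·-1.5500 - (-1)·-0.3143) / (3) = 2.7452
Iteration 3:
  x = (5 - (4)·0.6905 - (3)·2.7452) / (8) = -0.7497
  y = (-7 - (-2)·-0.6178 - (-4)·2.7452) / (7) = 0.3922
  z = (7 - (1)·-0.6178 - (-1)·0.6905) / (3) = 2.7694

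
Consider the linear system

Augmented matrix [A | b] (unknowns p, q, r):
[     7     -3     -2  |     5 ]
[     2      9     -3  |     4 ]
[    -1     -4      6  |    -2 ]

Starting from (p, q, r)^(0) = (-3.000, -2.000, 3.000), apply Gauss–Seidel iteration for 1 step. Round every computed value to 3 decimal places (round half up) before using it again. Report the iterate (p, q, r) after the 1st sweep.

Iteration 1:
  p = (5 - (-3)·-2.000 - (-2)·3.000) / (7) = 0.714
  q = (4 - (2)·0.714 - (-3)·3.000) / (9) = 1.286
  r = (-2 - (-1)·0.714 - (-4)·1.286) / (6) = 0.643

(0.714, 1.286, 0.643)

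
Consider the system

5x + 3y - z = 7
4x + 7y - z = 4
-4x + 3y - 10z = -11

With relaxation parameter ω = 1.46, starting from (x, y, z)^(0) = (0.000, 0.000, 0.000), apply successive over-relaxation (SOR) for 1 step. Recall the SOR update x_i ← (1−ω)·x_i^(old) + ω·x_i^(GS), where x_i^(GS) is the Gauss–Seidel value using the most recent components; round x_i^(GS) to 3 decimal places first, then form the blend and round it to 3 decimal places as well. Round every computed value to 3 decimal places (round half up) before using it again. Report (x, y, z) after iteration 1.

(2.044, -0.872, 0.031)

Iteration 1:
  x: GS value = (7 - (3)·0.000 - (-1)·0.000) / (5) = 1.400;  x ← (1−ω)·0.000 + ω·1.400 = 2.044
  y: GS value = (4 - (4)·2.044 - (-1)·0.000) / (7) = -0.597;  y ← (1−ω)·0.000 + ω·-0.597 = -0.872
  z: GS value = (-11 - (-4)·2.044 - (3)·-0.872) / (-10) = 0.021;  z ← (1−ω)·0.000 + ω·0.021 = 0.031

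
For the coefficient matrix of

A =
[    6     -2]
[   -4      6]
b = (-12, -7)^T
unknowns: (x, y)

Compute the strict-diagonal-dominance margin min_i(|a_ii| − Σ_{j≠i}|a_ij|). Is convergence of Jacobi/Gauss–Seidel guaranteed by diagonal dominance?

2

row 1: |6| − (2) = 4
row 2: |6| − (4) = 2
minimum over rows = 2 → strictly diagonally dominant (convergence guaranteed)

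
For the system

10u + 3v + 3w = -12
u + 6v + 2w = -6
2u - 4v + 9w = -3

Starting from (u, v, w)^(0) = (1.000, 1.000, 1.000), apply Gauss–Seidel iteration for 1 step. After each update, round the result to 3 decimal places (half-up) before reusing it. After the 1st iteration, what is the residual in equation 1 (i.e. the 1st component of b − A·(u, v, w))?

Iteration 1:
  u = (-12 - (3)·1.000 - (3)·1.000) / (10) = -1.800
  v = (-6 - (1)·-1.800 - (2)·1.000) / (6) = -1.033
  w = (-3 - (2)·-1.800 - (-4)·-1.033) / (9) = -0.392
Residual b − A·x = (10.275, 2.782, -0.004)

10.275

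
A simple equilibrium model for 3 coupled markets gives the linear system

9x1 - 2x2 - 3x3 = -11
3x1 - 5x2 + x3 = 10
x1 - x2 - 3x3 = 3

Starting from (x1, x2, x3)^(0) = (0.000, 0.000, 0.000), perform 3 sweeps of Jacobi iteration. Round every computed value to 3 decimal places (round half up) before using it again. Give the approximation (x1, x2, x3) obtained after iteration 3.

Iteration 1:
  x1 = (-11 - (-2)·0.000 - (-3)·0.000) / (9) = -1.222
  x2 = (10 - (3)·0.000 - (1)·0.000) / (-5) = -2.000
  x3 = (3 - (1)·0.000 - (-1)·0.000) / (-3) = -1.000
Iteration 2:
  x1 = (-11 - (-2)·-2.000 - (-3)·-1.000) / (9) = -2.000
  x2 = (10 - (3)·-1.222 - (1)·-1.000) / (-5) = -2.933
  x3 = (3 - (1)·-1.222 - (-1)·-2.000) / (-3) = -0.741
Iteration 3:
  x1 = (-11 - (-2)·-2.933 - (-3)·-0.741) / (9) = -2.121
  x2 = (10 - (3)·-2.000 - (1)·-0.741) / (-5) = -3.348
  x3 = (3 - (1)·-2.000 - (-1)·-2.933) / (-3) = -0.689

(-2.121, -3.348, -0.689)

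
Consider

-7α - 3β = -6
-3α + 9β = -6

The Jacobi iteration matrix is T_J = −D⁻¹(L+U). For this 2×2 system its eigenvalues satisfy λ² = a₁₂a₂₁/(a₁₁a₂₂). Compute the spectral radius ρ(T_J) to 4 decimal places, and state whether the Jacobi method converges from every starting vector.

0.3780

a₁₂a₂₁/(a₁₁a₂₂) = (-3)·(-3) / ((-7)·(9)) = -0.142857
ρ = √|-0.142857| = √0.142857 = 0.3780
ρ < 1, so Jacobi converges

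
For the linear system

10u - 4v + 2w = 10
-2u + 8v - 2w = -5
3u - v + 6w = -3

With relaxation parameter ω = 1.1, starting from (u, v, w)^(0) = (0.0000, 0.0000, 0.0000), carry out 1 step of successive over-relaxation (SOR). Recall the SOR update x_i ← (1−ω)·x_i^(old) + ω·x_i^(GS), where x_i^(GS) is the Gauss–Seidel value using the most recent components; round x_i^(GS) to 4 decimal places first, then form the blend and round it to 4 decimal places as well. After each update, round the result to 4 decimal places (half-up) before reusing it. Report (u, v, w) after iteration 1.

(1.1000, -0.3850, -1.2256)

Iteration 1:
  u: GS value = (10 - (-4)·0.0000 - (2)·0.0000) / (10) = 1.0000;  u ← (1−ω)·0.0000 + ω·1.0000 = 1.1000
  v: GS value = (-5 - (-2)·1.1000 - (-2)·0.0000) / (8) = -0.3500;  v ← (1−ω)·0.0000 + ω·-0.3500 = -0.3850
  w: GS value = (-3 - (3)·1.1000 - (-1)·-0.3850) / (6) = -1.1142;  w ← (1−ω)·0.0000 + ω·-1.1142 = -1.2256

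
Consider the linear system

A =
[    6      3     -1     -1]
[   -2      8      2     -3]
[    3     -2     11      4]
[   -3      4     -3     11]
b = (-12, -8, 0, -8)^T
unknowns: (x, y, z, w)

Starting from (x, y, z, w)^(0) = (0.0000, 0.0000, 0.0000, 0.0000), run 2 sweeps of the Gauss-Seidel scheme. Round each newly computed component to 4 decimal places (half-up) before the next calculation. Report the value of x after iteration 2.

Iteration 1:
  x = (-12 - (3)·0.0000 - (-1)·0.0000 - (-1)·0.0000) / (6) = -2.0000
  y = (-8 - (-2)·-2.0000 - (2)·0.0000 - (-3)·0.0000) / (8) = -1.5000
  z = (0 - (3)·-2.0000 - (-2)·-1.5000 - (4)·0.0000) / (11) = 0.2727
  w = (-8 - (-3)·-2.0000 - (4)·-1.5000 - (-3)·0.2727) / (11) = -0.6529
Iteration 2:
  x = (-12 - (3)·-1.5000 - (-1)·0.2727 - (-1)·-0.6529) / (6) = -1.3134
  y = (-8 - (-2)·-1.3134 - (2)·0.2727 - (-3)·-0.6529) / (8) = -1.6414
  z = (0 - (3)·-1.3134 - (-2)·-1.6414 - (4)·-0.6529) / (11) = 0.2972
  w = (-8 - (-3)·-1.3134 - (4)·-1.6414 - (-3)·0.2972) / (11) = -0.4075

-1.3134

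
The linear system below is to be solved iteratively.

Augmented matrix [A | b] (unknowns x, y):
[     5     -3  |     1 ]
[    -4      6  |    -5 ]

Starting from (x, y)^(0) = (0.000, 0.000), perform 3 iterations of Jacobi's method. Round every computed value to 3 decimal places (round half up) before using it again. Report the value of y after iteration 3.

-1.033

Iteration 1:
  x = (1 - (-3)·0.000) / (5) = 0.200
  y = (-5 - (-4)·0.000) / (6) = -0.833
Iteration 2:
  x = (1 - (-3)·-0.833) / (5) = -0.300
  y = (-5 - (-4)·0.200) / (6) = -0.700
Iteration 3:
  x = (1 - (-3)·-0.700) / (5) = -0.220
  y = (-5 - (-4)·-0.300) / (6) = -1.033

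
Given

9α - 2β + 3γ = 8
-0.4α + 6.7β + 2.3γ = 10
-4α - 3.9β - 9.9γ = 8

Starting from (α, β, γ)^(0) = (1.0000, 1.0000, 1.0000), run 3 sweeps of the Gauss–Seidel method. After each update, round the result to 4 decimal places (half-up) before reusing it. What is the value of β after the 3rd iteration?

Iteration 1:
  α = (8 - (-2)·1.0000 - (3)·1.0000) / (9) = 0.7778
  β = (10 - (-0.4)·0.7778 - (2.3)·1.0000) / (6.7) = 1.1957
  γ = (8 - (-4)·0.7778 - (-3.9)·1.1957) / (-9.9) = -1.5934
Iteration 2:
  α = (8 - (-2)·1.1957 - (3)·-1.5934) / (9) = 1.6857
  β = (10 - (-0.4)·1.6857 - (2.3)·-1.5934) / (6.7) = 2.1402
  γ = (8 - (-4)·1.6857 - (-3.9)·2.1402) / (-9.9) = -2.3323
Iteration 3:
  α = (8 - (-2)·2.1402 - (3)·-2.3323) / (9) = 2.1419
  β = (10 - (-0.4)·2.1419 - (2.3)·-2.3323) / (6.7) = 2.4211
  γ = (8 - (-4)·2.1419 - (-3.9)·2.4211) / (-9.9) = -2.6273

2.4211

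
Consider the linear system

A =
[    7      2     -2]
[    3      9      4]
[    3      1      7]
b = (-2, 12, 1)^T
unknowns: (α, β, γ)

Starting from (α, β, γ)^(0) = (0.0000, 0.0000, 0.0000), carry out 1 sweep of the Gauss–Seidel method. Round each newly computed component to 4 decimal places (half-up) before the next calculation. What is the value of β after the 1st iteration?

1.4286

Iteration 1:
  α = (-2 - (2)·0.0000 - (-2)·0.0000) / (7) = -0.2857
  β = (12 - (3)·-0.2857 - (4)·0.0000) / (9) = 1.4286
  γ = (1 - (3)·-0.2857 - (1)·1.4286) / (7) = 0.0612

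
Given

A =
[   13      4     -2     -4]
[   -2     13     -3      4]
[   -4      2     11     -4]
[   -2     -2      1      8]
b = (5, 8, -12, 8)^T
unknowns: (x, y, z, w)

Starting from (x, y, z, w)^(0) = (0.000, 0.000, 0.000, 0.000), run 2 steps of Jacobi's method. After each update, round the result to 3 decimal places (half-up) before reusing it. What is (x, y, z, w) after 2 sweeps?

(0.335, 0.115, -0.699, 1.386)

Iteration 1:
  x = (5 - (4)·0.000 - (-2)·0.000 - (-4)·0.000) / (13) = 0.385
  y = (8 - (-2)·0.000 - (-3)·0.000 - (4)·0.000) / (13) = 0.615
  z = (-12 - (-4)·0.000 - (2)·0.000 - (-4)·0.000) / (11) = -1.091
  w = (8 - (-2)·0.000 - (-2)·0.000 - (1)·0.000) / (8) = 1.000
Iteration 2:
  x = (5 - (4)·0.615 - (-2)·-1.091 - (-4)·1.000) / (13) = 0.335
  y = (8 - (-2)·0.385 - (-3)·-1.091 - (4)·1.000) / (13) = 0.115
  z = (-12 - (-4)·0.385 - (2)·0.615 - (-4)·1.000) / (11) = -0.699
  w = (8 - (-2)·0.385 - (-2)·0.615 - (1)·-1.091) / (8) = 1.386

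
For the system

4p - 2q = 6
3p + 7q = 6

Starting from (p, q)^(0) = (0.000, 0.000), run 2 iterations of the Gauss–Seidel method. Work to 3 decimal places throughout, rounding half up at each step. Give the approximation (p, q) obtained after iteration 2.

(1.607, 0.168)

Iteration 1:
  p = (6 - (-2)·0.000) / (4) = 1.500
  q = (6 - (3)·1.500) / (7) = 0.214
Iteration 2:
  p = (6 - (-2)·0.214) / (4) = 1.607
  q = (6 - (3)·1.607) / (7) = 0.168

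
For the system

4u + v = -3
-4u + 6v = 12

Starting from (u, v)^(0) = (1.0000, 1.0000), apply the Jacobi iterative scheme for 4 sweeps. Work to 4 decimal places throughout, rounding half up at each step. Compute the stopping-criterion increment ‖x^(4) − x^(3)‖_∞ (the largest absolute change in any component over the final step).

0.2223

Iteration 1:
  u = (-3 - (1)·1.0000) / (4) = -1.0000
  v = (12 - (-4)·1.0000) / (6) = 2.6667
Iteration 2:
  u = (-3 - (1)·2.6667) / (4) = -1.4167
  v = (12 - (-4)·-1.0000) / (6) = 1.3333
Iteration 3:
  u = (-3 - (1)·1.3333) / (4) = -1.0833
  v = (12 - (-4)·-1.4167) / (6) = 1.0555
Iteration 4:
  u = (-3 - (1)·1.0555) / (4) = -1.0139
  v = (12 - (-4)·-1.0833) / (6) = 1.2778
Change: (0.0694, 0.2223) → max |·| = 0.2223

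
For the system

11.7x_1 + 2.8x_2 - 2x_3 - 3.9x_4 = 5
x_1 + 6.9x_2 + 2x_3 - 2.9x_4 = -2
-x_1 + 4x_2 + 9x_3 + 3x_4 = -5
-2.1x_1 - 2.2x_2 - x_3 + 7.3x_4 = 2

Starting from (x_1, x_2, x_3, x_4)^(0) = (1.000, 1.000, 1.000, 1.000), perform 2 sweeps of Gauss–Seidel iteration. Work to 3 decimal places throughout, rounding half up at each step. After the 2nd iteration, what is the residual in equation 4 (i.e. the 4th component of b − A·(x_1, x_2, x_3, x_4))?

0.001

Iteration 1:
  x_1 = (5 - (2.8)·1.000 - (-2)·1.000 - (-3.9)·1.000) / (11.7) = 0.692
  x_2 = (-2 - (1)·0.692 - (2)·1.000 - (-2.9)·1.000) / (6.9) = -0.260
  x_3 = (-5 - (-1)·0.692 - (4)·-0.260 - (3)·1.000) / (9) = -0.696
  x_4 = (2 - (-2.1)·0.692 - (-2.2)·-0.260 - (-1)·-0.696) / (7.3) = 0.299
Iteration 2:
  x_1 = (5 - (2.8)·-0.260 - (-2)·-0.696 - (-3.9)·0.299) / (11.7) = 0.470
  x_2 = (-2 - (1)·0.470 - (2)·-0.696 - (-2.9)·0.299) / (6.9) = -0.031
  x_3 = (-5 - (-1)·0.470 - (4)·-0.031 - (3)·0.299) / (9) = -0.589
  x_4 = (2 - (-2.1)·0.470 - (-2.2)·-0.031 - (-1)·-0.589) / (7.3) = 0.319
Residual b − A·x = (-0.346, -0.153, -0.062, 0.001)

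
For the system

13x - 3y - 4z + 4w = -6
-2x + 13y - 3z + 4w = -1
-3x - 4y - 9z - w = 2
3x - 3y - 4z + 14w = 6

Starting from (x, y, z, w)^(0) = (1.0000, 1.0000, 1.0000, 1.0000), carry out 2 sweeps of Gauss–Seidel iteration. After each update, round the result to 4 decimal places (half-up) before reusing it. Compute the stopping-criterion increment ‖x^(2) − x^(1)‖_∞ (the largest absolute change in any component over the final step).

Iteration 1:
  x = (-6 - (-3)·1.0000 - (-4)·1.0000 - (4)·1.0000) / (13) = -0.2308
  y = (-1 - (-2)·-0.2308 - (-3)·1.0000 - (4)·1.0000) / (13) = -0.1894
  z = (2 - (-3)·-0.2308 - (-4)·-0.1894 - (-1)·1.0000) / (-9) = -0.1722
  w = (6 - (3)·-0.2308 - (-3)·-0.1894 - (-4)·-0.1722) / (14) = 0.3882
Iteration 2:
  x = (-6 - (-3)·-0.1894 - (-4)·-0.1722 - (4)·0.3882) / (13) = -0.6777
  y = (-1 - (-2)·-0.6777 - (-3)·-0.1722 - (4)·0.3882) / (13) = -0.3404
  z = (2 - (-3)·-0.6777 - (-4)·-0.3404 - (-1)·0.3882) / (-9) = 0.1118
  w = (6 - (3)·-0.6777 - (-3)·-0.3404 - (-4)·0.1118) / (14) = 0.5328
Change: (-0.4469, -0.1510, 0.2840, 0.1446) → max |·| = 0.4469

0.4469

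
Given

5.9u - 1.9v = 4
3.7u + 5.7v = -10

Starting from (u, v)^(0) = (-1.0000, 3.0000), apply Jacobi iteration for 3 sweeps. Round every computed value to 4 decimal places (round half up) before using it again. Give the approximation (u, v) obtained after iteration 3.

Iteration 1:
  u = (4 - (-1.9)·3.0000) / (5.9) = 1.6441
  v = (-10 - (3.7)·-1.0000) / (5.7) = -1.1053
Iteration 2:
  u = (4 - (-1.9)·-1.1053) / (5.9) = 0.3220
  v = (-10 - (3.7)·1.6441) / (5.7) = -2.8216
Iteration 3:
  u = (4 - (-1.9)·-2.8216) / (5.9) = -0.2307
  v = (-10 - (3.7)·0.3220) / (5.7) = -1.9634

(-0.2307, -1.9634)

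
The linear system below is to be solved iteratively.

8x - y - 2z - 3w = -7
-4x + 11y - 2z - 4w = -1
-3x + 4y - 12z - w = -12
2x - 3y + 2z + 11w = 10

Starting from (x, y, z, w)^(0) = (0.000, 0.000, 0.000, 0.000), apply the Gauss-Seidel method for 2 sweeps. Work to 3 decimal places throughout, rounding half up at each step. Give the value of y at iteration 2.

0.247

Iteration 1:
  x = (-7 - (-1)·0.000 - (-2)·0.000 - (-3)·0.000) / (8) = -0.875
  y = (-1 - (-4)·-0.875 - (-2)·0.000 - (-4)·0.000) / (11) = -0.409
  z = (-12 - (-3)·-0.875 - (4)·-0.409 - (-1)·0.000) / (-12) = 1.082
  w = (10 - (2)·-0.875 - (-3)·-0.409 - (2)·1.082) / (11) = 0.760
Iteration 2:
  x = (-7 - (-1)·-0.409 - (-2)·1.082 - (-3)·0.760) / (8) = -0.371
  y = (-1 - (-4)·-0.371 - (-2)·1.082 - (-4)·0.760) / (11) = 0.247
  z = (-12 - (-3)·-0.371 - (4)·0.247 - (-1)·0.760) / (-12) = 1.112
  w = (10 - (2)·-0.371 - (-3)·0.247 - (2)·1.112) / (11) = 0.842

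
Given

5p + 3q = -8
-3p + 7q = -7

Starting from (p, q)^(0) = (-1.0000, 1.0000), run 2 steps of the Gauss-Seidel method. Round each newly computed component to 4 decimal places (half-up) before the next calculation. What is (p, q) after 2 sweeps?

(-0.4343, -1.1861)

Iteration 1:
  p = (-8 - (3)·1.0000) / (5) = -2.2000
  q = (-7 - (-3)·-2.2000) / (7) = -1.9429
Iteration 2:
  p = (-8 - (3)·-1.9429) / (5) = -0.4343
  q = (-7 - (-3)·-0.4343) / (7) = -1.1861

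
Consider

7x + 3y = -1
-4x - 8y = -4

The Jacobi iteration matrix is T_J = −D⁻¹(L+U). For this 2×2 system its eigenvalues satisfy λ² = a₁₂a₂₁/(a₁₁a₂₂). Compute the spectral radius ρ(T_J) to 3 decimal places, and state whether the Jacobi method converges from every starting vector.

0.463

a₁₂a₂₁/(a₁₁a₂₂) = (3)·(-4) / ((7)·(-8)) = 0.214286
ρ = √|0.214286| = √0.214286 = 0.463
ρ < 1, so Jacobi converges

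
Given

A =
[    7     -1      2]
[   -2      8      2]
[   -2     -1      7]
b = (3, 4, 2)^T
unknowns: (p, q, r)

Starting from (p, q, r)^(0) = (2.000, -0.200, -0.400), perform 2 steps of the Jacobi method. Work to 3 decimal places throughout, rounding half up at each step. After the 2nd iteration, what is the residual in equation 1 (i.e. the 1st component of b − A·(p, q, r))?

-0.202

Iteration 1:
  p = (3 - (-1)·-0.200 - (2)·-0.400) / (7) = 0.514
  q = (4 - (-2)·2.000 - (2)·-0.400) / (8) = 1.100
  r = (2 - (-2)·2.000 - (-1)·-0.200) / (7) = 0.829
Iteration 2:
  p = (3 - (-1)·1.100 - (2)·0.829) / (7) = 0.349
  q = (4 - (-2)·0.514 - (2)·0.829) / (8) = 0.421
  r = (2 - (-2)·0.514 - (-1)·1.100) / (7) = 0.590
Residual b − A·x = (-0.202, 0.150, -1.011)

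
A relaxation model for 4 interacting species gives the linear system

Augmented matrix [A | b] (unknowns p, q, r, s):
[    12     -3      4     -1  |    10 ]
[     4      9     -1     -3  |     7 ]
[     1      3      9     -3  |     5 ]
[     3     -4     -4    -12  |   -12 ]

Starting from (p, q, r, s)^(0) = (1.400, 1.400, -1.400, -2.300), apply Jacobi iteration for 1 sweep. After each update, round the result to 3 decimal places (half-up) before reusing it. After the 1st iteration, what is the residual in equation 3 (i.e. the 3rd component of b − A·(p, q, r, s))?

17.390

Iteration 1:
  p = (10 - (-3)·1.400 - (4)·-1.400 - (-1)·-2.300) / (12) = 1.458
  q = (7 - (4)·1.400 - (-1)·-1.400 - (-3)·-2.300) / (9) = -0.767
  r = (5 - (1)·1.400 - (3)·1.400 - (-3)·-2.300) / (9) = -0.833
  s = (-12 - (3)·1.400 - (-4)·1.400 - (-4)·-1.400) / (-12) = 1.350
Residual b − A·x = (-5.115, 11.288, 17.390, -6.574)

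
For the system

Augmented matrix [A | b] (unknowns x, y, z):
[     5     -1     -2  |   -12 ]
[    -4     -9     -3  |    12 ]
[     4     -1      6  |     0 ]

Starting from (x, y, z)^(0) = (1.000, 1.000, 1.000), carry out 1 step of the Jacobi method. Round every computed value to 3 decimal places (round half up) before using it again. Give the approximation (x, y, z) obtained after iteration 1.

Iteration 1:
  x = (-12 - (-1)·1.000 - (-2)·1.000) / (5) = -1.800
  y = (12 - (-4)·1.000 - (-3)·1.000) / (-9) = -2.111
  z = (0 - (4)·1.000 - (-1)·1.000) / (6) = -0.500

(-1.800, -2.111, -0.500)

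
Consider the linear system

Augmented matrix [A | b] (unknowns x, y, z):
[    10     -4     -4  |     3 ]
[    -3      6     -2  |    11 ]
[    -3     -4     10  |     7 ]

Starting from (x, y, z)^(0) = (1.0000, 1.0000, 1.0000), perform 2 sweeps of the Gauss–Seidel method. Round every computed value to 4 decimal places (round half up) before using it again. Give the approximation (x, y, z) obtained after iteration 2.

Iteration 1:
  x = (3 - (-4)·1.0000 - (-4)·1.0000) / (10) = 1.1000
  y = (11 - (-3)·1.1000 - (-2)·1.0000) / (6) = 2.7167
  z = (7 - (-3)·1.1000 - (-4)·2.7167) / (10) = 2.1167
Iteration 2:
  x = (3 - (-4)·2.7167 - (-4)·2.1167) / (10) = 2.2334
  y = (11 - (-3)·2.2334 - (-2)·2.1167) / (6) = 3.6556
  z = (7 - (-3)·2.2334 - (-4)·3.6556) / (10) = 2.8323

(2.2334, 3.6556, 2.8323)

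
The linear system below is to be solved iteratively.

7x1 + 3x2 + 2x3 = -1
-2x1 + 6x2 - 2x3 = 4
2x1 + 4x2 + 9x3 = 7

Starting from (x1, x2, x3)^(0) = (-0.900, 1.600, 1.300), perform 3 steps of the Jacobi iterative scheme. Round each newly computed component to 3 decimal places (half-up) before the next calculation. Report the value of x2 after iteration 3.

0.709

Iteration 1:
  x1 = (-1 - (3)·1.600 - (2)·1.300) / (7) = -1.200
  x2 = (4 - (-2)·-0.900 - (-2)·1.300) / (6) = 0.800
  x3 = (7 - (2)·-0.900 - (4)·1.600) / (9) = 0.267
Iteration 2:
  x1 = (-1 - (3)·0.800 - (2)·0.267) / (7) = -0.562
  x2 = (4 - (-2)·-1.200 - (-2)·0.267) / (6) = 0.356
  x3 = (7 - (2)·-1.200 - (4)·0.800) / (9) = 0.689
Iteration 3:
  x1 = (-1 - (3)·0.356 - (2)·0.689) / (7) = -0.492
  x2 = (4 - (-2)·-0.562 - (-2)·0.689) / (6) = 0.709
  x3 = (7 - (2)·-0.562 - (4)·0.356) / (9) = 0.744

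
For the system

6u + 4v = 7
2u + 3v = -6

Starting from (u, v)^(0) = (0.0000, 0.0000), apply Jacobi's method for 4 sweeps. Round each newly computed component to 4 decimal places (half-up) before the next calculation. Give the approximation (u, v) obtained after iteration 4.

(3.6111, -4.0123)

Iteration 1:
  u = (7 - (4)·0.0000) / (6) = 1.1667
  v = (-6 - (2)·0.0000) / (3) = -2.0000
Iteration 2:
  u = (7 - (4)·-2.0000) / (6) = 2.5000
  v = (-6 - (2)·1.1667) / (3) = -2.7778
Iteration 3:
  u = (7 - (4)·-2.7778) / (6) = 3.0185
  v = (-6 - (2)·2.5000) / (3) = -3.6667
Iteration 4:
  u = (7 - (4)·-3.6667) / (6) = 3.6111
  v = (-6 - (2)·3.0185) / (3) = -4.0123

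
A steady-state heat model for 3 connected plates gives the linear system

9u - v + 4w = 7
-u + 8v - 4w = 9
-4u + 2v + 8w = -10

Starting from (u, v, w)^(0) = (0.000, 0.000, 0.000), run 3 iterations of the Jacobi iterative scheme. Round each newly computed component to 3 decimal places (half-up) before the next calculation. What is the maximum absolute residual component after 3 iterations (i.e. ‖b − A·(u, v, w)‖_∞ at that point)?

1.784

Iteration 1:
  u = (7 - (-1)·0.000 - (4)·0.000) / (9) = 0.778
  v = (9 - (-1)·0.000 - (-4)·0.000) / (8) = 1.125
  w = (-10 - (-4)·0.000 - (2)·0.000) / (8) = -1.250
Iteration 2:
  u = (7 - (-1)·1.125 - (4)·-1.250) / (9) = 1.458
  v = (9 - (-1)·0.778 - (-4)·-1.250) / (8) = 0.597
  w = (-10 - (-4)·0.778 - (2)·1.125) / (8) = -1.142
Iteration 3:
  u = (7 - (-1)·0.597 - (4)·-1.142) / (9) = 1.352
  v = (9 - (-1)·1.458 - (-4)·-1.142) / (8) = 0.736
  w = (-10 - (-4)·1.458 - (2)·0.597) / (8) = -0.670
Residual b − A·x = (-1.752, 1.784, -0.704); ∞-norm = 1.784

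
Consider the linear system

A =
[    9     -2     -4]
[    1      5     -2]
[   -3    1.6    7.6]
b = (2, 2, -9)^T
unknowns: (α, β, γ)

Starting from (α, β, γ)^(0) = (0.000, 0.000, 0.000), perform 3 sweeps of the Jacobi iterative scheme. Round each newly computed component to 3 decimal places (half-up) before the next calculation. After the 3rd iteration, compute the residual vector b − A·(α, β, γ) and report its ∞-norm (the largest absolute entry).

Iteration 1:
  α = (2 - (-2)·0.000 - (-4)·0.000) / (9) = 0.222
  β = (2 - (1)·0.000 - (-2)·0.000) / (5) = 0.400
  γ = (-9 - (-3)·0.000 - (1.6)·0.000) / (7.6) = -1.184
Iteration 2:
  α = (2 - (-2)·0.400 - (-4)·-1.184) / (9) = -0.215
  β = (2 - (1)·0.222 - (-2)·-1.184) / (5) = -0.118
  γ = (-9 - (-3)·0.222 - (1.6)·0.400) / (7.6) = -1.181
Iteration 3:
  α = (2 - (-2)·-0.118 - (-4)·-1.181) / (9) = -0.329
  β = (2 - (1)·-0.215 - (-2)·-1.181) / (5) = -0.029
  γ = (-9 - (-3)·-0.215 - (1.6)·-0.118) / (7.6) = -1.244
Residual b − A·x = (-0.073, -0.014, -0.486); ∞-norm = 0.486

0.486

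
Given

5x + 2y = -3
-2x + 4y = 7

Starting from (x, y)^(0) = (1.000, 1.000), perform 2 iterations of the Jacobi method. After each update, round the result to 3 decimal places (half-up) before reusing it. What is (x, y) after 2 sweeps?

(-1.500, 1.250)

Iteration 1:
  x = (-3 - (2)·1.000) / (5) = -1.000
  y = (7 - (-2)·1.000) / (4) = 2.250
Iteration 2:
  x = (-3 - (2)·2.250) / (5) = -1.500
  y = (7 - (-2)·-1.000) / (4) = 1.250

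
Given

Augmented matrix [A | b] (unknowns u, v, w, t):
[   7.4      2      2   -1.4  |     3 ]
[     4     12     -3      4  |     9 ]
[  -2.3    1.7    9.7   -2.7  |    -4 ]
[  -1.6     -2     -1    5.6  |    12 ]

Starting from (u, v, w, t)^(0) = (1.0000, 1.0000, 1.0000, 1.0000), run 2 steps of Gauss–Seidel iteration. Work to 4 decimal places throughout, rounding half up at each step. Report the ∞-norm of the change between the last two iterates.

Iteration 1:
  u = (3 - (2)·1.0000 - (2)·1.0000 - (-1.4)·1.0000) / (7.4) = 0.0541
  v = (9 - (4)·0.0541 - (-3)·1.0000 - (4)·1.0000) / (12) = 0.6486
  w = (-4 - (-2.3)·0.0541 - (1.7)·0.6486 - (-2.7)·1.0000) / (9.7) = -0.2349
  t = (12 - (-1.6)·0.0541 - (-2)·0.6486 - (-1)·-0.2349) / (5.6) = 2.3480
Iteration 2:
  u = (3 - (2)·0.6486 - (2)·-0.2349 - (-1.4)·2.3480) / (7.4) = 0.7378
  v = (9 - (4)·0.7378 - (-3)·-0.2349 - (4)·2.3480) / (12) = -0.3373
  w = (-4 - (-2.3)·0.7378 - (1.7)·-0.3373 - (-2.7)·2.3480) / (9.7) = 0.4753
  t = (12 - (-1.6)·0.7378 - (-2)·-0.3373 - (-1)·0.4753) / (5.6) = 2.3181
Change: (0.6837, -0.9859, 0.7102, -0.0299) → max |·| = 0.9859

0.9859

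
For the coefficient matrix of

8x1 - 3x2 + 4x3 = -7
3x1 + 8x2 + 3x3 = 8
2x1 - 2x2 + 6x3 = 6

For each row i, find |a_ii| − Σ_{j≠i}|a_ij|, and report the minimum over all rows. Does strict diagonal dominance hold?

1

row 1: |8| − (3+4) = 1
row 2: |8| − (3+3) = 2
row 3: |6| − (2+2) = 2
minimum over rows = 1 → strictly diagonally dominant (convergence guaranteed)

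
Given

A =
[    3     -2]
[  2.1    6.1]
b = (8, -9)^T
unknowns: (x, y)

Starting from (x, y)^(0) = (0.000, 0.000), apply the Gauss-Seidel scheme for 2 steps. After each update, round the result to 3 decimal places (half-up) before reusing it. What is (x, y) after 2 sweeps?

Iteration 1:
  x = (8 - (-2)·0.000) / (3) = 2.667
  y = (-9 - (2.1)·2.667) / (6.1) = -2.394
Iteration 2:
  x = (8 - (-2)·-2.394) / (3) = 1.071
  y = (-9 - (2.1)·1.071) / (6.1) = -1.844

(1.071, -1.844)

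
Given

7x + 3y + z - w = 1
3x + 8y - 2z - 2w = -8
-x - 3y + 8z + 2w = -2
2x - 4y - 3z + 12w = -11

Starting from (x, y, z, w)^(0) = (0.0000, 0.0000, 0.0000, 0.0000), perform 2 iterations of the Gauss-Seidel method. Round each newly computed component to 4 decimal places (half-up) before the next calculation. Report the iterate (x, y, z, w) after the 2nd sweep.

Iteration 1:
  x = (1 - (3)·0.0000 - (1)·0.0000 - (-1)·0.0000) / (7) = 0.1429
  y = (-8 - (3)·0.1429 - (-2)·0.0000 - (-2)·0.0000) / (8) = -1.0536
  z = (-2 - (-1)·0.1429 - (-3)·-1.0536 - (2)·0.0000) / (8) = -0.6272
  w = (-11 - (2)·0.1429 - (-4)·-1.0536 - (-3)·-0.6272) / (12) = -1.4485
Iteration 2:
  x = (1 - (3)·-1.0536 - (1)·-0.6272 - (-1)·-1.4485) / (7) = 0.4771
  y = (-8 - (3)·0.4771 - (-2)·-0.6272 - (-2)·-1.4485) / (8) = -1.6978
  z = (-2 - (-1)·0.4771 - (-3)·-1.6978 - (2)·-1.4485) / (8) = -0.4649
  w = (-11 - (2)·0.4771 - (-4)·-1.6978 - (-3)·-0.4649) / (12) = -1.6783

(0.4771, -1.6978, -0.4649, -1.6783)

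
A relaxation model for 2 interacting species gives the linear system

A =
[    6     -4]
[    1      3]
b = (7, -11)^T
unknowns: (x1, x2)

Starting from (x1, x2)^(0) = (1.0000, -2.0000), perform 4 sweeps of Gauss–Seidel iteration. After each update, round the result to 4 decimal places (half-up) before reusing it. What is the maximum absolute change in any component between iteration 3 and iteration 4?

0.0530

Iteration 1:
  x1 = (7 - (-4)·-2.0000) / (6) = -0.1667
  x2 = (-11 - (1)·-0.1667) / (3) = -3.6111
Iteration 2:
  x1 = (7 - (-4)·-3.6111) / (6) = -1.2407
  x2 = (-11 - (1)·-1.2407) / (3) = -3.2531
Iteration 3:
  x1 = (7 - (-4)·-3.2531) / (6) = -1.0021
  x2 = (-11 - (1)·-1.0021) / (3) = -3.3326
Iteration 4:
  x1 = (7 - (-4)·-3.3326) / (6) = -1.0551
  x2 = (-11 - (1)·-1.0551) / (3) = -3.3150
Change: (-0.0530, 0.0176) → max |·| = 0.0530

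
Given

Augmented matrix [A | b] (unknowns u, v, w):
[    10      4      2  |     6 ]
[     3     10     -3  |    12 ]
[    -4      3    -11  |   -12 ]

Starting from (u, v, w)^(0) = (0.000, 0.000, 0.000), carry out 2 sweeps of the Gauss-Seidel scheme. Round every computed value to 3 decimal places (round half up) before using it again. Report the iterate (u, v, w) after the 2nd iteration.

Iteration 1:
  u = (6 - (4)·0.000 - (2)·0.000) / (10) = 0.600
  v = (12 - (3)·0.600 - (-3)·0.000) / (10) = 1.020
  w = (-12 - (-4)·0.600 - (3)·1.020) / (-11) = 1.151
Iteration 2:
  u = (6 - (4)·1.020 - (2)·1.151) / (10) = -0.038
  v = (12 - (3)·-0.038 - (-3)·1.151) / (10) = 1.557
  w = (-12 - (-4)·-0.038 - (3)·1.557) / (-11) = 1.529

(-0.038, 1.557, 1.529)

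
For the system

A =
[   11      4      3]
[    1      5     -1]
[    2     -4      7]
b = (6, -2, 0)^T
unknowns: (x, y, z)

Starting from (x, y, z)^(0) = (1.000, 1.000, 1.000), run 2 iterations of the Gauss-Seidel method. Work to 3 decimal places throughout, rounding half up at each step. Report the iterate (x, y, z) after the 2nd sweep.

(0.633, -0.542, -0.491)

Iteration 1:
  x = (6 - (4)·1.000 - (3)·1.000) / (11) = -0.091
  y = (-2 - (1)·-0.091 - (-1)·1.000) / (5) = -0.182
  z = (0 - (2)·-0.091 - (-4)·-0.182) / (7) = -0.078
Iteration 2:
  x = (6 - (4)·-0.182 - (3)·-0.078) / (11) = 0.633
  y = (-2 - (1)·0.633 - (-1)·-0.078) / (5) = -0.542
  z = (0 - (2)·0.633 - (-4)·-0.542) / (7) = -0.491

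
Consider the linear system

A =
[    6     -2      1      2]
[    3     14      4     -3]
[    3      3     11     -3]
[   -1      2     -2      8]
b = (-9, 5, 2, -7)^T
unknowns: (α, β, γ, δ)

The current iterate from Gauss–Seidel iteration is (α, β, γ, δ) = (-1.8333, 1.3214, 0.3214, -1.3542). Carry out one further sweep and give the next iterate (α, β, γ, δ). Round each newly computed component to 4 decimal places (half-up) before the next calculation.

One sweep:
  α = (-9 - (-2)·1.3214 - (1)·0.3214 - (2)·-1.3542) / (6) = -0.6617
  β = (5 - (3)·-0.6617 - (4)·0.3214 - (-3)·-1.3542) / (14) = 0.1169
  γ = (2 - (3)·-0.6617 - (3)·0.1169 - (-3)·-1.3542) / (11) = -0.0389
  δ = (-7 - (-1)·-0.6617 - (2)·0.1169 - (-2)·-0.0389) / (8) = -0.9967

(-0.6617, 0.1169, -0.0389, -0.9967)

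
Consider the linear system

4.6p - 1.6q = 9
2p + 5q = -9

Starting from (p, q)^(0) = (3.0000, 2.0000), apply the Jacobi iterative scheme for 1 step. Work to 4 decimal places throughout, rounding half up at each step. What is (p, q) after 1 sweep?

Iteration 1:
  p = (9 - (-1.6)·2.0000) / (4.6) = 2.6522
  q = (-9 - (2)·3.0000) / (5) = -3.0000

(2.6522, -3.0000)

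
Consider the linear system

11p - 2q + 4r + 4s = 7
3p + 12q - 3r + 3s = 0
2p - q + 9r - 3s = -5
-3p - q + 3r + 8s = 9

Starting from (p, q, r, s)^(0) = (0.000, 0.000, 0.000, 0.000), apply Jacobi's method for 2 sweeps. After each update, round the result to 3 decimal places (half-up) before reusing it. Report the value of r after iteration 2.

-0.322

Iteration 1:
  p = (7 - (-2)·0.000 - (4)·0.000 - (4)·0.000) / (11) = 0.636
  q = (0 - (3)·0.000 - (-3)·0.000 - (3)·0.000) / (12) = 0.000
  r = (-5 - (2)·0.000 - (-1)·0.000 - (-3)·0.000) / (9) = -0.556
  s = (9 - (-3)·0.000 - (-1)·0.000 - (3)·0.000) / (8) = 1.125
Iteration 2:
  p = (7 - (-2)·0.000 - (4)·-0.556 - (4)·1.125) / (11) = 0.429
  q = (0 - (3)·0.636 - (-3)·-0.556 - (3)·1.125) / (12) = -0.579
  r = (-5 - (2)·0.636 - (-1)·0.000 - (-3)·1.125) / (9) = -0.322
  s = (9 - (-3)·0.636 - (-1)·0.000 - (3)·-0.556) / (8) = 1.572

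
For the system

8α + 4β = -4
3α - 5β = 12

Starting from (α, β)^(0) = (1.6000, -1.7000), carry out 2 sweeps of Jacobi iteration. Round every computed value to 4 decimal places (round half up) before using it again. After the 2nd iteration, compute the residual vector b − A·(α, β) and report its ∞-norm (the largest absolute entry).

3.0000

Iteration 1:
  α = (-4 - (4)·-1.7000) / (8) = 0.3500
  β = (12 - (3)·1.6000) / (-5) = -1.4400
Iteration 2:
  α = (-4 - (4)·-1.4400) / (8) = 0.2200
  β = (12 - (3)·0.3500) / (-5) = -2.1900
Residual b − A·x = (3.0000, 0.3900); ∞-norm = 3.0000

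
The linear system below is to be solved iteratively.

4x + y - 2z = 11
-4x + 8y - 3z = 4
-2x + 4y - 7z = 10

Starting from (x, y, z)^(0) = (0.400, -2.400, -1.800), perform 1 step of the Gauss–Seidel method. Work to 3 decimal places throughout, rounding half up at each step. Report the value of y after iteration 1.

1.050

Iteration 1:
  x = (11 - (1)·-2.400 - (-2)·-1.800) / (4) = 2.450
  y = (4 - (-4)·2.450 - (-3)·-1.800) / (8) = 1.050
  z = (10 - (-2)·2.450 - (4)·1.050) / (-7) = -1.529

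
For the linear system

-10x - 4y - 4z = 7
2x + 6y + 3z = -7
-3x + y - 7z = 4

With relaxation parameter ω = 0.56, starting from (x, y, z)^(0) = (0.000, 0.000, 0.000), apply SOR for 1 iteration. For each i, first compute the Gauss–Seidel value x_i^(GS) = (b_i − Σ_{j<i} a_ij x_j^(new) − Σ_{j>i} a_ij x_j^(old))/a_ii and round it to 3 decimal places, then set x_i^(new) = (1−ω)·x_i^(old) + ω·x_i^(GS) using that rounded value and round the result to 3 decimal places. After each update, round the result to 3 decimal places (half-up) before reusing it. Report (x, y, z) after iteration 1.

Iteration 1:
  x: GS value = (7 - (-4)·0.000 - (-4)·0.000) / (-10) = -0.700;  x ← (1−ω)·0.000 + ω·-0.700 = -0.392
  y: GS value = (-7 - (2)·-0.392 - (3)·0.000) / (6) = -1.036;  y ← (1−ω)·0.000 + ω·-1.036 = -0.580
  z: GS value = (4 - (-3)·-0.392 - (1)·-0.580) / (-7) = -0.486;  z ← (1−ω)·0.000 + ω·-0.486 = -0.272

(-0.392, -0.580, -0.272)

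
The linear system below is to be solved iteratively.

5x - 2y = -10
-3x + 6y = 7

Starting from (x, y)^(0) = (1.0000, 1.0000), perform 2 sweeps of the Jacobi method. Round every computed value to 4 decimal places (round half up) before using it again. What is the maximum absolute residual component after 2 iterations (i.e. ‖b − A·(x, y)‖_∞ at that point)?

2.6001

Iteration 1:
  x = (-10 - (-2)·1.0000) / (5) = -1.6000
  y = (7 - (-3)·1.0000) / (6) = 1.6667
Iteration 2:
  x = (-10 - (-2)·1.6667) / (5) = -1.3333
  y = (7 - (-3)·-1.6000) / (6) = 0.3667
Residual b − A·x = (-2.6001, 0.7999); ∞-norm = 2.6001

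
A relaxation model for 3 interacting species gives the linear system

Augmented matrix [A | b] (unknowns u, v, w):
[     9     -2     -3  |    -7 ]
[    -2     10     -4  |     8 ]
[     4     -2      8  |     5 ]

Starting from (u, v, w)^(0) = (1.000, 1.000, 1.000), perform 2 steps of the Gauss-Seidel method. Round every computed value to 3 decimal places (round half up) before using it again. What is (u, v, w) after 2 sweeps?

(-0.179, 1.174, 1.008)

Iteration 1:
  u = (-7 - (-2)·1.000 - (-3)·1.000) / (9) = -0.222
  v = (8 - (-2)·-0.222 - (-4)·1.000) / (10) = 1.156
  w = (5 - (4)·-0.222 - (-2)·1.156) / (8) = 1.025
Iteration 2:
  u = (-7 - (-2)·1.156 - (-3)·1.025) / (9) = -0.179
  v = (8 - (-2)·-0.179 - (-4)·1.025) / (10) = 1.174
  w = (5 - (4)·-0.179 - (-2)·1.174) / (8) = 1.008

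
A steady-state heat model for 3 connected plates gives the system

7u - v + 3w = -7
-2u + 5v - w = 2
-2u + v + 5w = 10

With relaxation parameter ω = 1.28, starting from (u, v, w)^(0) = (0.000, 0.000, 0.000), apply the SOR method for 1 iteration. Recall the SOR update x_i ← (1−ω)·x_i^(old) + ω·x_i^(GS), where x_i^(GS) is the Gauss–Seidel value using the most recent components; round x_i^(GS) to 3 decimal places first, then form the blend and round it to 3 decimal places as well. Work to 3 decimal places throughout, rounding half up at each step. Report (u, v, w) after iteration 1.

(-1.280, -0.143, 1.942)

Iteration 1:
  u: GS value = (-7 - (-1)·0.000 - (3)·0.000) / (7) = -1.000;  u ← (1−ω)·0.000 + ω·-1.000 = -1.280
  v: GS value = (2 - (-2)·-1.280 - (-1)·0.000) / (5) = -0.112;  v ← (1−ω)·0.000 + ω·-0.112 = -0.143
  w: GS value = (10 - (-2)·-1.280 - (1)·-0.143) / (5) = 1.517;  w ← (1−ω)·0.000 + ω·1.517 = 1.942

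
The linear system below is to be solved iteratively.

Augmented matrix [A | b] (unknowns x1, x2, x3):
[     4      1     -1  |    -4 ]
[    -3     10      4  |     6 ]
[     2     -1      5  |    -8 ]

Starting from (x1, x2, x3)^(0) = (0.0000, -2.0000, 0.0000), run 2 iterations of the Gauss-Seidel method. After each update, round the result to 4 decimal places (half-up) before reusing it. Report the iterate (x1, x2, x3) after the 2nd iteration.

Iteration 1:
  x1 = (-4 - (1)·-2.0000 - (-1)·0.0000) / (4) = -0.5000
  x2 = (6 - (-3)·-0.5000 - (4)·0.0000) / (10) = 0.4500
  x3 = (-8 - (2)·-0.5000 - (-1)·0.4500) / (5) = -1.3100
Iteration 2:
  x1 = (-4 - (1)·0.4500 - (-1)·-1.3100) / (4) = -1.4400
  x2 = (6 - (-3)·-1.4400 - (4)·-1.3100) / (10) = 0.6920
  x3 = (-8 - (2)·-1.4400 - (-1)·0.6920) / (5) = -0.8856

(-1.4400, 0.6920, -0.8856)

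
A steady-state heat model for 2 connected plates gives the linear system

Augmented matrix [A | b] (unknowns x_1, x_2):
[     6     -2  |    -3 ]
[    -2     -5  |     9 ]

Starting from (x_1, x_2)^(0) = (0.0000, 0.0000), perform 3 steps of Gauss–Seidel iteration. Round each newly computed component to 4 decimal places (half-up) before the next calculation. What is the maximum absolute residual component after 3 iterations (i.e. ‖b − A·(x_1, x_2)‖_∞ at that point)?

Iteration 1:
  x_1 = (-3 - (-2)·0.0000) / (6) = -0.5000
  x_2 = (9 - (-2)·-0.5000) / (-5) = -1.6000
Iteration 2:
  x_1 = (-3 - (-2)·-1.6000) / (6) = -1.0333
  x_2 = (9 - (-2)·-1.0333) / (-5) = -1.3867
Iteration 3:
  x_1 = (-3 - (-2)·-1.3867) / (6) = -0.9622
  x_2 = (9 - (-2)·-0.9622) / (-5) = -1.4151
Residual b − A·x = (-0.0570, 0.0001); ∞-norm = 0.0570

0.0570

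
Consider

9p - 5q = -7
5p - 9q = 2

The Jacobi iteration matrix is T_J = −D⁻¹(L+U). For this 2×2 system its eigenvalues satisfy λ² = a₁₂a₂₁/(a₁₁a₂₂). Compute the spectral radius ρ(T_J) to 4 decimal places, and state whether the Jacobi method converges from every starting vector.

a₁₂a₂₁/(a₁₁a₂₂) = (-5)·(5) / ((9)·(-9)) = 0.308642
ρ = √|0.308642| = √0.308642 = 0.5556
ρ < 1, so Jacobi converges

0.5556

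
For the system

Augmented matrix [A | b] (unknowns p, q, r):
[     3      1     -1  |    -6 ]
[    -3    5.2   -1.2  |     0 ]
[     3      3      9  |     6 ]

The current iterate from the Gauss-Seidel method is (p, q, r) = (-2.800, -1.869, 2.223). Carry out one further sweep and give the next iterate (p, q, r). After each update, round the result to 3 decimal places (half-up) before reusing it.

One sweep:
  p = (-6 - (1)·-1.869 - (-1)·2.223) / (3) = -0.636
  q = (0 - (-3)·-0.636 - (-1.2)·2.223) / (5.2) = 0.146
  r = (6 - (3)·-0.636 - (3)·0.146) / (9) = 0.830

(-0.636, 0.146, 0.830)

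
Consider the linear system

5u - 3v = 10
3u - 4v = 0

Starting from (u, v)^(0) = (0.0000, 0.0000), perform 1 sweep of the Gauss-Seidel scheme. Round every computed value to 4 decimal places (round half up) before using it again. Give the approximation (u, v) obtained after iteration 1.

(2.0000, 1.5000)

Iteration 1:
  u = (10 - (-3)·0.0000) / (5) = 2.0000
  v = (0 - (3)·2.0000) / (-4) = 1.5000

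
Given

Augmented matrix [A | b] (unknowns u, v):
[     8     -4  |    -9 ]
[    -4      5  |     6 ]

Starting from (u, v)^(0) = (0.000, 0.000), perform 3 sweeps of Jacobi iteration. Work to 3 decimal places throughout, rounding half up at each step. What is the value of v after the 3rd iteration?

0.780

Iteration 1:
  u = (-9 - (-4)·0.000) / (8) = -1.125
  v = (6 - (-4)·0.000) / (5) = 1.200
Iteration 2:
  u = (-9 - (-4)·1.200) / (8) = -0.525
  v = (6 - (-4)·-1.125) / (5) = 0.300
Iteration 3:
  u = (-9 - (-4)·0.300) / (8) = -0.975
  v = (6 - (-4)·-0.525) / (5) = 0.780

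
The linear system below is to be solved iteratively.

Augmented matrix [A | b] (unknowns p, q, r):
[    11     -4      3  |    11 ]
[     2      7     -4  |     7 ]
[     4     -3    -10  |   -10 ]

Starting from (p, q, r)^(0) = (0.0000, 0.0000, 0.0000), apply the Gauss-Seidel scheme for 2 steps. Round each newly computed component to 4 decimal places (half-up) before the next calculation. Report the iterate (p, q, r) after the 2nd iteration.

Iteration 1:
  p = (11 - (-4)·0.0000 - (3)·0.0000) / (11) = 1.0000
  q = (7 - (2)·1.0000 - (-4)·0.0000) / (7) = 0.7143
  r = (-10 - (4)·1.0000 - (-3)·0.7143) / (-10) = 1.1857
Iteration 2:
  p = (11 - (-4)·0.7143 - (3)·1.1857) / (11) = 0.9364
  q = (7 - (2)·0.9364 - (-4)·1.1857) / (7) = 1.4100
  r = (-10 - (4)·0.9364 - (-3)·1.4100) / (-10) = 0.9516

(0.9364, 1.4100, 0.9516)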